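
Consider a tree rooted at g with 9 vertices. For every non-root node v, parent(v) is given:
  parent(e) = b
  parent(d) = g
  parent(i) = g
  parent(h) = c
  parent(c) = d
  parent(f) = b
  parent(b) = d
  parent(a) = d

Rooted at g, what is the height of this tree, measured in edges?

3

A deepest node is f, reached by g-d-b-f.
That path has 3 edges, so the height is 3.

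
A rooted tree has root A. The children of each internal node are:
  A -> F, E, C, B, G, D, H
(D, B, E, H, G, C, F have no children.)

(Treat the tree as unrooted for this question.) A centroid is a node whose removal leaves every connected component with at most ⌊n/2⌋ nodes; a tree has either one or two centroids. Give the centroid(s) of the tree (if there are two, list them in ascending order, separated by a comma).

Delete A: the remaining components have sizes 1, 1, 1, 1, 1, 1, 1. Max 1 ≤ 4, so A is a centroid.
Every other node leaves some component of size > 4, so the centroid is unique.

A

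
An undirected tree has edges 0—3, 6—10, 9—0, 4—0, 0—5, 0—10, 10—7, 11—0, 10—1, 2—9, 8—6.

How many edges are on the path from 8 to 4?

8–6–10–0–4: 4 edges.

4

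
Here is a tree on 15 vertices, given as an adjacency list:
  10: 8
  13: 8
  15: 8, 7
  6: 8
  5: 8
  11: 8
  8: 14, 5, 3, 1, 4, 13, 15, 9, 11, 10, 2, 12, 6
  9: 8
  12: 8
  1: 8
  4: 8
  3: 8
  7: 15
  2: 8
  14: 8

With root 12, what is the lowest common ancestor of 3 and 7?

8

Ancestors of 3 (toward the root): 3, 8, 12.
Ancestors of 7: 7, 15, 8, 12.
The deepest node appearing in both lists is 8.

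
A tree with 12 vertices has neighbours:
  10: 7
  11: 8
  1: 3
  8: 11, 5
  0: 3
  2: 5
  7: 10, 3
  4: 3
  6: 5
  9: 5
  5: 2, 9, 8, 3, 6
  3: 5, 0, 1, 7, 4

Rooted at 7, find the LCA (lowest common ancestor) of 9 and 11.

5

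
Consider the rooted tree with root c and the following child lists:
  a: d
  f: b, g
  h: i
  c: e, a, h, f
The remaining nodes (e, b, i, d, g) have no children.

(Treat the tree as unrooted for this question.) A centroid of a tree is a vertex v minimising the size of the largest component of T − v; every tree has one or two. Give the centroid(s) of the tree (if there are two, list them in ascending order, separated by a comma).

c

If c is removed the pieces have sizes 3, 2, 2, 1, all ≤ ⌊9/2⌋ = 4.
No neighbour of c does as well, so c is the unique centroid.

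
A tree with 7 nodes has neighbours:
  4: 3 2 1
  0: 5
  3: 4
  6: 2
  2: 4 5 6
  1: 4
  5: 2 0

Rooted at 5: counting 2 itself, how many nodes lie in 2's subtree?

The subtree rooted at 2 contains: 2, 6, 4, 3, 1 — 5 nodes.

5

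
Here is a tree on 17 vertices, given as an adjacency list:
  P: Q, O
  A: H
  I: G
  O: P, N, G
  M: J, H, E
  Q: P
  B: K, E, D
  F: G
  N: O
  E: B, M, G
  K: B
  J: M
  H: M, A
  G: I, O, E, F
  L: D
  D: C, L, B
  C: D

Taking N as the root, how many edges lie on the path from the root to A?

Path from N to A: N → O → G → E → M → H → A, which has 6 edges.

6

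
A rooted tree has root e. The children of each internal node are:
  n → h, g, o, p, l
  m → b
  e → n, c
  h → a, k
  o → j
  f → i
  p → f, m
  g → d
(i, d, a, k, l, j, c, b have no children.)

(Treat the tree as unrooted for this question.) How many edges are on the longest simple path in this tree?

5

A longest path is k–h–n–p–m–b, with 5 edges.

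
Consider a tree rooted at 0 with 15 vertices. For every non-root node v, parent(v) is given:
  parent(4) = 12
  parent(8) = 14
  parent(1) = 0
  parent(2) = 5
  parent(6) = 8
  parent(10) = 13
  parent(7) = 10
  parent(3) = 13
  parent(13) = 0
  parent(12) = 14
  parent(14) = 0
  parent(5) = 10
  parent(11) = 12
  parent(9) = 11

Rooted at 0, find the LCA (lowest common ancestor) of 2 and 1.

Ancestors of 2 (toward the root): 2, 5, 10, 13, 0.
Ancestors of 1: 1, 0.
The deepest node appearing in both lists is 0.

0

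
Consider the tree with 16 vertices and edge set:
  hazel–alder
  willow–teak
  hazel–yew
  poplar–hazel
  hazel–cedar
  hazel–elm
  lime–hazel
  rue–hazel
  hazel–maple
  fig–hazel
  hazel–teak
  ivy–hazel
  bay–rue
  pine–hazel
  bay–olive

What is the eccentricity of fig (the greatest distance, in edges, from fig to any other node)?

4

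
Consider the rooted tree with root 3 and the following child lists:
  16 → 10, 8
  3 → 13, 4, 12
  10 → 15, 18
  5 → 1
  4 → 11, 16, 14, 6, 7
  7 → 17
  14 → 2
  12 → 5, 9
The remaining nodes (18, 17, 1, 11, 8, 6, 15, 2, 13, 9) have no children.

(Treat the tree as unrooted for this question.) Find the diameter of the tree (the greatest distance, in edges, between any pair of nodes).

A longest path is 1 - 5 - 12 - 3 - 4 - 16 - 10 - 18, with 7 edges.

7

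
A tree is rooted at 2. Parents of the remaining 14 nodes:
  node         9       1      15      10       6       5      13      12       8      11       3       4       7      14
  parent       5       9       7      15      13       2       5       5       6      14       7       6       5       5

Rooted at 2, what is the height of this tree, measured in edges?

4

The longest root-to-leaf path is 2-5-13-6-8 (4 edges).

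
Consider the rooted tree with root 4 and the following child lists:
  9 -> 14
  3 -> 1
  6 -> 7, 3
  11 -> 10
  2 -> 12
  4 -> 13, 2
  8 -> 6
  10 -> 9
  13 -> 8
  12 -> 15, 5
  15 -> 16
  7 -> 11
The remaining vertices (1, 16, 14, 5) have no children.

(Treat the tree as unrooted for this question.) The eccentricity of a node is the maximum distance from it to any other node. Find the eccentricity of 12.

Distances from 12 peak at 10, attained at 14.
12–2–4–13–8–6–7–11–10–9–14

10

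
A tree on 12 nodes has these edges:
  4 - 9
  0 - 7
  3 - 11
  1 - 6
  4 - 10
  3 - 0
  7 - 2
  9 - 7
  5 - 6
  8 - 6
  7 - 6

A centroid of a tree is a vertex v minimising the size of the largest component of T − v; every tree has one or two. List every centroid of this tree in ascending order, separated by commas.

Delete 7: the remaining components have sizes 4, 3, 3, 1. Max 4 ≤ 6, so 7 is a centroid.
Every other node leaves some component of size > 6, so the centroid is unique.

7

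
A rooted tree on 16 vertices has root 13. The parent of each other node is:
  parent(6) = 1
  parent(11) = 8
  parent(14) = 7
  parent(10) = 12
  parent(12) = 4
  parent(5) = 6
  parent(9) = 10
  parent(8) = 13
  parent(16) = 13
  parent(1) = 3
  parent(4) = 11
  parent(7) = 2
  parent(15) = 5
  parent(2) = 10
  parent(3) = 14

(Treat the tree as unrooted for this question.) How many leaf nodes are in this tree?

Exactly 3 nodes have a single neighbour: 9, 15, 16.

3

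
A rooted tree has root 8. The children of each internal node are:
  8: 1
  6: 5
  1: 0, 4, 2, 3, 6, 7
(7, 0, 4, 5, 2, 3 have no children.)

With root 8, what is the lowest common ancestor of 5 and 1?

5's ancestor chain is 5, 6, 1, 8 and 1's is 1, 8; they first meet at 1.

1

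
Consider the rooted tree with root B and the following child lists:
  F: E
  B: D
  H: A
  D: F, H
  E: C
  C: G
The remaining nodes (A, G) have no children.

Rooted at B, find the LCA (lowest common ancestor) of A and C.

D

Path A→root: A H D B; path C→root: C E F D B.
First common node: D.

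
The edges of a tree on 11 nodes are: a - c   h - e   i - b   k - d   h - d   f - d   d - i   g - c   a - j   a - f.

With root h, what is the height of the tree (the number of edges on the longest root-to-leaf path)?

The longest root-to-leaf path is h-d-f-a-c-g (5 edges).

5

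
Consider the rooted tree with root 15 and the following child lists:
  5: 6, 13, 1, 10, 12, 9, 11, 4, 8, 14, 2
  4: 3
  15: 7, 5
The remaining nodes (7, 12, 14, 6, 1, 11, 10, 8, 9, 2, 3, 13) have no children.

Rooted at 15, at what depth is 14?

2

15 – 5 – 14 — 2 edges.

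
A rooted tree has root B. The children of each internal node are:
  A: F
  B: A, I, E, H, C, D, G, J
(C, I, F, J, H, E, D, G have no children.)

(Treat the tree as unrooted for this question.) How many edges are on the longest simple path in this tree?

3

A longest path is F-A-B-H, with 3 edges.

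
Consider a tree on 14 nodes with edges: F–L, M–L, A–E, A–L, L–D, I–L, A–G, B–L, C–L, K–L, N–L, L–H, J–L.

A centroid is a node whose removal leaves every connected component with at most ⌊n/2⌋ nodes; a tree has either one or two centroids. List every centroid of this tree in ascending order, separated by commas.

L

If L is removed the pieces have sizes 3, 1, 1, 1, 1, 1, 1, 1, 1, 1, 1, all ≤ ⌊14/2⌋ = 7.
No neighbour of L does as well, so L is the unique centroid.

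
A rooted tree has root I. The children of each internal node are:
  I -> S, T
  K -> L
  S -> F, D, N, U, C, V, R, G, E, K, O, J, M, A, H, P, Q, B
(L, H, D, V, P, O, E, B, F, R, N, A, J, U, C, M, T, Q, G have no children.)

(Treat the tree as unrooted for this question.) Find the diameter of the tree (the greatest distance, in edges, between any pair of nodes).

4

BFS from L reaches T last, at distance 4; BFS from T confirms no node is farther.
Path: L–K–S–I–T.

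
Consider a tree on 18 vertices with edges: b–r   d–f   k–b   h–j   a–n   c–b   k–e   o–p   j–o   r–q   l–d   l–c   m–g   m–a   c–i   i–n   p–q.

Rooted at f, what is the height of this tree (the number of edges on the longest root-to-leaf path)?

A deepest node is h, reached by f – d – l – c – b – r – q – p – o – j – h.
That path has 10 edges, so the height is 10.

10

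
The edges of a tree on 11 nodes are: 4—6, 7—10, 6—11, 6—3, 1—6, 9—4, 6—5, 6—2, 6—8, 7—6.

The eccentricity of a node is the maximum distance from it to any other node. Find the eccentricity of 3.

A farthest node from 3 is 9 (10 also at distance 3).
The path 3-6-4-9 has 3 edges.

3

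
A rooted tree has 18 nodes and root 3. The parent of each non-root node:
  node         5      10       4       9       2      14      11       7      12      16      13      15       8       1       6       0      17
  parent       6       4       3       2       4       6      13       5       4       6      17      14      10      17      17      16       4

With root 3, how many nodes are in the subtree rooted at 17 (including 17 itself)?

11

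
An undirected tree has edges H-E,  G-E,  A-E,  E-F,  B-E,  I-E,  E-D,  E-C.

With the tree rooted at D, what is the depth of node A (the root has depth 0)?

2

Path from D to A: D → E → A, which has 2 edges.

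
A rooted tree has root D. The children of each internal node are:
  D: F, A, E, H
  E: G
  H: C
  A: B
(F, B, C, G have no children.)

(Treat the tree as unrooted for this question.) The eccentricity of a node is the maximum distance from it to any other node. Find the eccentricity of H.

3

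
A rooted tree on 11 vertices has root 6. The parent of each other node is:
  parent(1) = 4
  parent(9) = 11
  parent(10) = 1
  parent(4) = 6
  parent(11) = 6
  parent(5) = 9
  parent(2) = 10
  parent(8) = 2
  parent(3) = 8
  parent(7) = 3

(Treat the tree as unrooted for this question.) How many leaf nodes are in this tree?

2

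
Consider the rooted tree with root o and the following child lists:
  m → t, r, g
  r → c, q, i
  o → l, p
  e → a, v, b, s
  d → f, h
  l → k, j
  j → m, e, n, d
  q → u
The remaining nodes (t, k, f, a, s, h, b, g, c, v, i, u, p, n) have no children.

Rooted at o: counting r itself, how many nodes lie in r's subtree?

5

Descendants of r (including itself): r, i, q, c, u. That's 5.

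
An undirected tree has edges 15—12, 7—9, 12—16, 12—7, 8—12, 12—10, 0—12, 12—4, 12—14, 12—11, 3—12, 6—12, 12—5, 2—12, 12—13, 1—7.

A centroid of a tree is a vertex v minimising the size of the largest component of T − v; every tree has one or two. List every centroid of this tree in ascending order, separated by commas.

12

Delete 12: the remaining components have sizes 3, 1, 1, 1, 1, 1, 1, 1, 1, 1, 1, 1, 1, 1. Max 3 ≤ 8, so 12 is a centroid.
No neighbour of 12 does as well, so 12 is the unique centroid.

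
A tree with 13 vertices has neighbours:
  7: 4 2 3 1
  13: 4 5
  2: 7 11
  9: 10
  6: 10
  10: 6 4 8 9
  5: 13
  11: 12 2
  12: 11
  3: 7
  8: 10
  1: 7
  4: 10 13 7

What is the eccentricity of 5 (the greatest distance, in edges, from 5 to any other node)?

6

A farthest node from 5 is 12.
The path 5 – 13 – 4 – 7 – 2 – 11 – 12 has 6 edges.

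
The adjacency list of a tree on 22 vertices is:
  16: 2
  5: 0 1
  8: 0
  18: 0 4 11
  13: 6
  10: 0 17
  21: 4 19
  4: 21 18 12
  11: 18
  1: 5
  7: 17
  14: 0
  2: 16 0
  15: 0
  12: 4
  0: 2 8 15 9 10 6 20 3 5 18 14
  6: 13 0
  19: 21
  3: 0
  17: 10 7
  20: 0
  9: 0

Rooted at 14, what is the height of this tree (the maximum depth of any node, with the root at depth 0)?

19 sits deepest: 14–0–18–4–21–19 — 5 edges from the root.

5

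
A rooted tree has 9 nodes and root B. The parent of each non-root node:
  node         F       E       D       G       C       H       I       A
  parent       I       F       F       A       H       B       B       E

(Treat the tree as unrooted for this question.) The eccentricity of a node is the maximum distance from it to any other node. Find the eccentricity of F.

The node farthest from F is C, via F – I – B – H – C — 4 edges.

4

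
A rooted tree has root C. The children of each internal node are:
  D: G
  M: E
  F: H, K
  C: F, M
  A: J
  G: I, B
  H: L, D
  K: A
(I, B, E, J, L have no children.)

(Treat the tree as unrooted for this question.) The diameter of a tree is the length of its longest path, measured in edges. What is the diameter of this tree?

7

BFS from E reaches B last, at distance 7; BFS from B confirms no node is farther.
Path: E - M - C - F - H - D - G - B.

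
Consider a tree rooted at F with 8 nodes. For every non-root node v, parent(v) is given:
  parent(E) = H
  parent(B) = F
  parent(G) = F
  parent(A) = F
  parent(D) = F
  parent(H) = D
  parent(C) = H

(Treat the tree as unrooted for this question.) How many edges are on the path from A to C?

4

A–F–D–H–C: 4 edges.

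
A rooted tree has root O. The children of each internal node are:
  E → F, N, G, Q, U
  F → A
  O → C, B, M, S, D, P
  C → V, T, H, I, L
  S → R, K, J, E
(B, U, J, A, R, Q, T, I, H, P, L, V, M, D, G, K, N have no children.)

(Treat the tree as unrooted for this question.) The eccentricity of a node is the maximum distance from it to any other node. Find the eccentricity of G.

A farthest node from G is I (L, T, V, H also at distance 5).
The path G–E–S–O–C–I has 5 edges.

5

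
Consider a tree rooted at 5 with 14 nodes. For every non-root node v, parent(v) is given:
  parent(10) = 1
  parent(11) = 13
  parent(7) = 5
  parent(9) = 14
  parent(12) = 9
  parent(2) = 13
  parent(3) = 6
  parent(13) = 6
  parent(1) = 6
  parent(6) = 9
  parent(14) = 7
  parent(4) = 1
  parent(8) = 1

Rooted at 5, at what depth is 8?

6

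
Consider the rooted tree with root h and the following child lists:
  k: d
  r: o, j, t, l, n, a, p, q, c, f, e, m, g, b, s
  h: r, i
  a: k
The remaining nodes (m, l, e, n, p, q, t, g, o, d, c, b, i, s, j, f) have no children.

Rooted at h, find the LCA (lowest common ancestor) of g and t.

g's ancestor chain is g, r, h and t's is t, r, h; they first meet at r.

r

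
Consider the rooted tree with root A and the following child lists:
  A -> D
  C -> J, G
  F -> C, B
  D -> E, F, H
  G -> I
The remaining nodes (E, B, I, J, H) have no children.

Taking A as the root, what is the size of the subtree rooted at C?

4

The subtree rooted at C contains: C, G, J, I — 4 nodes.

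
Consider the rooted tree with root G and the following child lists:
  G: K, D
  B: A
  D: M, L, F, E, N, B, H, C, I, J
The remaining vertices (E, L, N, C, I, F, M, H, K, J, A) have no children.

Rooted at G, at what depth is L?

2

Path from G to L: G–D–L, which has 2 edges.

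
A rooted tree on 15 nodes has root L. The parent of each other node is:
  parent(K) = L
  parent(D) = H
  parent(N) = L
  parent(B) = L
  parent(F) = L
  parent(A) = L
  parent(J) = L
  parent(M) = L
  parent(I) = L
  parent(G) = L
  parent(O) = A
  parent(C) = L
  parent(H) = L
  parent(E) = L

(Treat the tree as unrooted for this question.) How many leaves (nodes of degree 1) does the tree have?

The leaves are B, C, D, E, F, G, I, J, K, M, N, O.
That is 12 leaves.

12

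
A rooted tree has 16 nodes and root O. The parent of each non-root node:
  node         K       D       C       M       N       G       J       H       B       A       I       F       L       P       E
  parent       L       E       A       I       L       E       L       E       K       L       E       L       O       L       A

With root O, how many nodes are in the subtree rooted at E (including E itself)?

6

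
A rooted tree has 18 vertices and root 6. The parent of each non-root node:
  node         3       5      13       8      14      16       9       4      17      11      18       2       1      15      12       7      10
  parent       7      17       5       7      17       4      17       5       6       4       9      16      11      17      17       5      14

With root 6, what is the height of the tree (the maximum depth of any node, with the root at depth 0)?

The longest root-to-leaf path is 6 → 17 → 5 → 4 → 16 → 2 (5 edges).

5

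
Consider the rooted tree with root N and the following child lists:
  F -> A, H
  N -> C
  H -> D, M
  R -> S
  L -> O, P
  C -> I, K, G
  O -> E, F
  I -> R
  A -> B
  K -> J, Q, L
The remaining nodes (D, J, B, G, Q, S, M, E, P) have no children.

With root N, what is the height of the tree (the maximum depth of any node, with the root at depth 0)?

7

The longest root-to-leaf path is N-C-K-L-O-F-H-D (7 edges).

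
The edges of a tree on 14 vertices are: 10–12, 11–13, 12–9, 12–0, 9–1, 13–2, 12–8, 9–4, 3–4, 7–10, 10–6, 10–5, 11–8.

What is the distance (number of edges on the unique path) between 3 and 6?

5

3–4–9–12–10–6: 5 edges.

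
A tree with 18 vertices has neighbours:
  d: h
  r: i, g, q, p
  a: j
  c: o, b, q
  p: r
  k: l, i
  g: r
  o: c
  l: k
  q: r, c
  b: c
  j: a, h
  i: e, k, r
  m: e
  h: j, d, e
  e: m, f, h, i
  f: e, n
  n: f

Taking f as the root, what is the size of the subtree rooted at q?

4

Descendants of q (including itself): q, c, o, b. That's 4.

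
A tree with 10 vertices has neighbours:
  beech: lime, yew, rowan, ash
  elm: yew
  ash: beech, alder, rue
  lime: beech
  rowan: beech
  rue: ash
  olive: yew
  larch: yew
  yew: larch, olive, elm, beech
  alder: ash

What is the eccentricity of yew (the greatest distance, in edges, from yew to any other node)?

A farthest node from yew is rue (alder also at distance 3).
The path yew-beech-ash-rue has 3 edges.

3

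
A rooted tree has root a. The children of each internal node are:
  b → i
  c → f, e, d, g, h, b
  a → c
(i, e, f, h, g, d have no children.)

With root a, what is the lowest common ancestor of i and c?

c

i's ancestor chain is i, b, c, a and c's is c, a; they first meet at c.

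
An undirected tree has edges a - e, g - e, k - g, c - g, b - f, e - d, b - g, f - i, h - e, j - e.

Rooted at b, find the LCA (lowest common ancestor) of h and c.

Ancestors of h (toward the root): h, e, g, b.
Ancestors of c: c, g, b.
The deepest node appearing in both lists is g.

g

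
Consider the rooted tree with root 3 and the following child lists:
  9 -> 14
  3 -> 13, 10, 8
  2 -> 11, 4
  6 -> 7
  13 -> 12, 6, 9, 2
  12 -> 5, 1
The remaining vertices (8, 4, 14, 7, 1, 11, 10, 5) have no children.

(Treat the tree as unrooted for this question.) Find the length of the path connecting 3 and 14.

3–13–9–14: 3 edges.

3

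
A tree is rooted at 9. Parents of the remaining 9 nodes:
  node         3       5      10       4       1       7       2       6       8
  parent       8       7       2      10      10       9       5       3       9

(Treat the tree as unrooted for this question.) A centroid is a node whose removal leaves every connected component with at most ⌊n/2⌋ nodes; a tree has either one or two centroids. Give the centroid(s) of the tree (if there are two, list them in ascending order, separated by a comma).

5, 7

Delete 5: the remaining components have sizes 5, 4. Max 5 ≤ 5, so 5 is a centroid.
Its neighbour 7 also leaves a largest component of size 5, so both are centroids.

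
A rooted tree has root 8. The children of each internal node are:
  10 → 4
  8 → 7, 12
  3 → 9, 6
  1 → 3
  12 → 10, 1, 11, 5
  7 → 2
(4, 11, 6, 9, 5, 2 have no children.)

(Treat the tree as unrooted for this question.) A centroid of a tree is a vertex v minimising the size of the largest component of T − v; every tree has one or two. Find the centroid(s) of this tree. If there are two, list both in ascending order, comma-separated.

Removing 12 splits the tree into components of sizes 4, 3, 2, 1, 1; the largest is 4 ≤ ⌊12/2⌋ = 6.
Every other node leaves some component of size > 6, so the centroid is unique.

12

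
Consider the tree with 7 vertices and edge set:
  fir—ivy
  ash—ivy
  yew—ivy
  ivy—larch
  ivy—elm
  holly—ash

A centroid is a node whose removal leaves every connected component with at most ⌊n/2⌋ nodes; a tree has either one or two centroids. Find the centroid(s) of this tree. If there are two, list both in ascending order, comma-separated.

ivy

Delete ivy: the remaining components have sizes 2, 1, 1, 1, 1. Max 2 ≤ 3, so ivy is a centroid.
No neighbour of ivy does as well, so ivy is the unique centroid.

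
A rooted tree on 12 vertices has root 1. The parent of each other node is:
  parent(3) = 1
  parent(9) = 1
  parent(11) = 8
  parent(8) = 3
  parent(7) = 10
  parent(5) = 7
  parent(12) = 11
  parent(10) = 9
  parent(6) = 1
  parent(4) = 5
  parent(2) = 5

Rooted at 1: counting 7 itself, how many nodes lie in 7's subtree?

7's subtree: {7, 5, 2, 4}, size 4.

4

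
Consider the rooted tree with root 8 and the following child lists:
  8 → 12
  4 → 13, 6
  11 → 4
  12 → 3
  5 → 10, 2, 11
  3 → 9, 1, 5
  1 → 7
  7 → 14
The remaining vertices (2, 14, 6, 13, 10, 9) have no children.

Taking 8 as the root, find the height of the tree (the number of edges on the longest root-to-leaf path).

6 sits deepest: 8–12–3–5–11–4–6 — 6 edges from the root.

6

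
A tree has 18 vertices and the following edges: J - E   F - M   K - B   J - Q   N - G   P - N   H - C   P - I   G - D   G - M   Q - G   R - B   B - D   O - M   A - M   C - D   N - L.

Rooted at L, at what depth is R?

L – N – G – D – B – R — 5 edges.

5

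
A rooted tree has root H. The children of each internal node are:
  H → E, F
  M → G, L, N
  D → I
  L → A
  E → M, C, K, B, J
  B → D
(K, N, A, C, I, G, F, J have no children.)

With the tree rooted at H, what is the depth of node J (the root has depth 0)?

2

Path from H to J: H – E – J, which has 2 edges.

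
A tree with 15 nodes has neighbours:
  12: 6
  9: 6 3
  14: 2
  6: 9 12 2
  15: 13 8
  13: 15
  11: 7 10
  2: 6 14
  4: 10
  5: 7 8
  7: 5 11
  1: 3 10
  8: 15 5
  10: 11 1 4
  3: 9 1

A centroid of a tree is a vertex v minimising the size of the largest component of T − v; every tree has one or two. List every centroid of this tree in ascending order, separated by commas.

10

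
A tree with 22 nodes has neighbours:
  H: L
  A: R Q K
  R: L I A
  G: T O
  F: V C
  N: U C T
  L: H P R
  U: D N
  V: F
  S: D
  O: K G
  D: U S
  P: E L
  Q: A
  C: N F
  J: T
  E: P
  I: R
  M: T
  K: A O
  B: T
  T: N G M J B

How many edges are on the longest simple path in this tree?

A longest path is E-P-L-R-A-K-O-G-T-N-C-F-V, with 12 edges.

12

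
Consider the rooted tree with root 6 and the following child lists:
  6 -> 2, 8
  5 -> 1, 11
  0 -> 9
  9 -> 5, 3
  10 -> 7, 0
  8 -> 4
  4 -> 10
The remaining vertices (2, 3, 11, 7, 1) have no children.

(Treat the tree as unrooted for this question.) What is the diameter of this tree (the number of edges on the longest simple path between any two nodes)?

A longest path is 1–5–9–0–10–4–8–6–2, with 8 edges.

8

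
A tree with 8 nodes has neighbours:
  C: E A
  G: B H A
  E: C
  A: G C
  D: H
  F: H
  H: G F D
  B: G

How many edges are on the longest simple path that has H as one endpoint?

Distances from H peak at 4, attained at E.
H-G-A-C-E

4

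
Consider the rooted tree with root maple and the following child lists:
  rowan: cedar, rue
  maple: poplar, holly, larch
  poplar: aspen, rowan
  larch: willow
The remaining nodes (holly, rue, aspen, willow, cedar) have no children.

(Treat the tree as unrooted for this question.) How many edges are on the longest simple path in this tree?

Starting from cedar, a farthest node is willow at distance 5.
One longest path: cedar – rowan – poplar – maple – larch – willow.
So the diameter is 5.

5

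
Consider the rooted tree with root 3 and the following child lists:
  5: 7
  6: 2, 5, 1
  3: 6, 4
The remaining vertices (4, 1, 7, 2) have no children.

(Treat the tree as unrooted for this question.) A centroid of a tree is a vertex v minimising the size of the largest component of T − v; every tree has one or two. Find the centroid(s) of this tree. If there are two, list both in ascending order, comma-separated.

6

Removing 6 splits the tree into components of sizes 2, 2, 1, 1; the largest is 2 ≤ ⌊7/2⌋ = 3.
No neighbour of 6 does as well, so 6 is the unique centroid.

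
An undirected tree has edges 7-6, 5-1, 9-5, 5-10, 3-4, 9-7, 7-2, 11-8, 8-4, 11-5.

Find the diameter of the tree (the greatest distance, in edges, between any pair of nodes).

Starting from 3, a farthest node is 6 at distance 7.
One longest path: 3 – 4 – 8 – 11 – 5 – 9 – 7 – 6.
So the diameter is 7.

7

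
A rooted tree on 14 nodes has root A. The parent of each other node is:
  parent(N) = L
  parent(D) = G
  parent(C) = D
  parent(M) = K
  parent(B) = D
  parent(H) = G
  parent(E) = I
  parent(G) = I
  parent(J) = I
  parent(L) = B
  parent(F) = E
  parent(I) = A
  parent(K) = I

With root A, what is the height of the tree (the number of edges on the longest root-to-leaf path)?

N sits deepest: A-I-G-D-B-L-N — 6 edges from the root.

6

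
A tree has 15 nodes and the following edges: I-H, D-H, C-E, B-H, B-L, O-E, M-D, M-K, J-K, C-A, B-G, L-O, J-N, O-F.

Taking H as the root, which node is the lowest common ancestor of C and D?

H

C's ancestor chain is C, E, O, L, B, H and D's is D, H; they first meet at H.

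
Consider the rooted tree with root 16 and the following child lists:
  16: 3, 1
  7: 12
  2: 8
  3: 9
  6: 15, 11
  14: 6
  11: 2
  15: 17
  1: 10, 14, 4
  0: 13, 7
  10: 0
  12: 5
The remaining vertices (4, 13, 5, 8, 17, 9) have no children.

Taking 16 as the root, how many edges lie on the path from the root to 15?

16 → 1 → 14 → 6 → 15 — 4 edges.

4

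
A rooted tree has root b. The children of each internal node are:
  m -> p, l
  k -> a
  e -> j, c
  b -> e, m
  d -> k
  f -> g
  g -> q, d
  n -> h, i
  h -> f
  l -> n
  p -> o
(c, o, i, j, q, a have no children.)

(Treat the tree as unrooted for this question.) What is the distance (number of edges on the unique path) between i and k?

The path is i - n - h - f - g - d - k, which has 6 edges.

6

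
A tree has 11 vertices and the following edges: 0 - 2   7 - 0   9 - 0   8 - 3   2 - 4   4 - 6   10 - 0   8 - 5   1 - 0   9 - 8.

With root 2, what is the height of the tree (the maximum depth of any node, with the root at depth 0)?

4

The longest root-to-leaf path is 2 → 0 → 9 → 8 → 5 (4 edges).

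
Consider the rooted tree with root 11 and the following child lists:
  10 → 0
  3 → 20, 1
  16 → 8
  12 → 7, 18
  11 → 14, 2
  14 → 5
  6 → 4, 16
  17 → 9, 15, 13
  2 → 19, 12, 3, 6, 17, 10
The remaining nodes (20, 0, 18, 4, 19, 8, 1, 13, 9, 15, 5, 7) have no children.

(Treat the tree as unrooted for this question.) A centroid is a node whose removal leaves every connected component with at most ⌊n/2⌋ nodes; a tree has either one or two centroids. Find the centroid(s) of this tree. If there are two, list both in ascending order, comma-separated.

Delete 2: the remaining components have sizes 4, 4, 3, 3, 3, 2, 1. Max 4 ≤ 10, so 2 is a centroid.
Every other node leaves some component of size > 10, so the centroid is unique.

2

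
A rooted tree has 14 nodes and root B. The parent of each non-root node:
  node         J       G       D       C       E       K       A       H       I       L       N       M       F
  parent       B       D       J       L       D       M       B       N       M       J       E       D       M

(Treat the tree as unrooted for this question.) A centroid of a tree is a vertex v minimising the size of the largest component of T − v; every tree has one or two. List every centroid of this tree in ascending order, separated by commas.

Delete D: the remaining components have sizes 5, 4, 3, 1. Max 5 ≤ 7, so D is a centroid.
No neighbour of D does as well, so D is the unique centroid.

D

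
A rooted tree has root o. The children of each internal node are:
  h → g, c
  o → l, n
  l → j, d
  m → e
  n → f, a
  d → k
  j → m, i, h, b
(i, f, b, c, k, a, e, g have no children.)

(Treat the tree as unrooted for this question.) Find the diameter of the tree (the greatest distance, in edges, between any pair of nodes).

6

A longest path is a-n-o-l-j-m-e, with 6 edges.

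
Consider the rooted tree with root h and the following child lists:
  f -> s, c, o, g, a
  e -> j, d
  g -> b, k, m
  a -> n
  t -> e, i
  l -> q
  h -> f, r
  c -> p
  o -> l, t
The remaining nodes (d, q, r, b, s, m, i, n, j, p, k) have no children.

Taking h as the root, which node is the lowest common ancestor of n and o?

f

Ancestors of n (toward the root): n, a, f, h.
Ancestors of o: o, f, h.
The deepest node appearing in both lists is f.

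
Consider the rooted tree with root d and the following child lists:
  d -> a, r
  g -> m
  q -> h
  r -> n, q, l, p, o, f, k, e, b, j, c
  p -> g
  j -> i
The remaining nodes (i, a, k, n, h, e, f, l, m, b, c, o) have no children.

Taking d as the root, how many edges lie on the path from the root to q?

d → r → q — 2 edges.

2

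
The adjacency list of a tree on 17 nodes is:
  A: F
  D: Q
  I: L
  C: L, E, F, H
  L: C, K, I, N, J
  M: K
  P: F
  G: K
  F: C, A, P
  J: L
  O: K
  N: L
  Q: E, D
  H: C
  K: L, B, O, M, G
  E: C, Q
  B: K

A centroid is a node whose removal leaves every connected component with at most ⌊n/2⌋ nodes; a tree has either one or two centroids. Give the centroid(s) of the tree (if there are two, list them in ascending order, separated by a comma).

Delete L: the remaining components have sizes 8, 5, 1, 1, 1. Max 8 ≤ 8, so L is a centroid.
No neighbour of L does as well, so L is the unique centroid.

L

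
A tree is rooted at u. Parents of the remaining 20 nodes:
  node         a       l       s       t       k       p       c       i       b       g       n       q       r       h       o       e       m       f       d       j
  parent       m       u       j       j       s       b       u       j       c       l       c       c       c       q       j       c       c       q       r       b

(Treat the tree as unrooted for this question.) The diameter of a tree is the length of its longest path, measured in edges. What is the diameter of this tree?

7

Starting from k, a farthest node is g at distance 7.
One longest path: k – s – j – b – c – u – l – g.
So the diameter is 7.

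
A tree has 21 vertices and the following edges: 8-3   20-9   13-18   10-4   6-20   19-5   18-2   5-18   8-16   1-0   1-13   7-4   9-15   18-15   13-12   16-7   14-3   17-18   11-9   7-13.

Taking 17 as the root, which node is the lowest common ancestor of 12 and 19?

18

Path 12→root: 12 13 18 17; path 19→root: 19 5 18 17.
First common node: 18.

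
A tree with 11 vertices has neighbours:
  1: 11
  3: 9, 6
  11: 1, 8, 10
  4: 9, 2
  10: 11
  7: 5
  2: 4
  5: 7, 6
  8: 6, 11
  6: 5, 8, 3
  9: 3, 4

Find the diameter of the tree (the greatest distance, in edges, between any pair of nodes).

7

BFS from 2 reaches 10 last, at distance 7; BFS from 10 confirms no node is farther.
Path: 2 - 4 - 9 - 3 - 6 - 8 - 11 - 10.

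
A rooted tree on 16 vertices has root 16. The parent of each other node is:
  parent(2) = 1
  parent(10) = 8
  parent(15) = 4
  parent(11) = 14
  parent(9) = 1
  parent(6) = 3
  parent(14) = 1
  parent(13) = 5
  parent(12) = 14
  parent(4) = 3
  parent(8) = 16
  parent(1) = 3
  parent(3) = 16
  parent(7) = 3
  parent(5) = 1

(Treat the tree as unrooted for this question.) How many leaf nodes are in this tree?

9

The leaves are 2, 6, 7, 9, 10, 11, 12, 13, 15.
That is 9 leaves.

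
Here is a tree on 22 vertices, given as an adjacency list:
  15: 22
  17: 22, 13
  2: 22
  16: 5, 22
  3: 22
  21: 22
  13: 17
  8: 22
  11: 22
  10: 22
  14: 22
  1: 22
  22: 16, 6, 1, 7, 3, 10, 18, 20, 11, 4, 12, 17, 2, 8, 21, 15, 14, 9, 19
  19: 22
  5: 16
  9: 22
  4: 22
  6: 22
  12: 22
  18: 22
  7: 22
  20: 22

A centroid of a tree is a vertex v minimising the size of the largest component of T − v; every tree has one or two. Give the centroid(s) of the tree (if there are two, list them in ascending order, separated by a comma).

Removing 22 splits the tree into components of sizes 2, 2, 1, 1, 1, 1, 1, 1, 1, 1, 1, 1, 1, 1, 1, 1, 1, 1, 1; the largest is 2 ≤ ⌊22/2⌋ = 11.
No neighbour of 22 does as well, so 22 is the unique centroid.

22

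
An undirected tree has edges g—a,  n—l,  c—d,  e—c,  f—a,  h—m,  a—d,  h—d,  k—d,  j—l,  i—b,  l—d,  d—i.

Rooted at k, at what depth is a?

Path from k to a: k–d–a, which has 2 edges.

2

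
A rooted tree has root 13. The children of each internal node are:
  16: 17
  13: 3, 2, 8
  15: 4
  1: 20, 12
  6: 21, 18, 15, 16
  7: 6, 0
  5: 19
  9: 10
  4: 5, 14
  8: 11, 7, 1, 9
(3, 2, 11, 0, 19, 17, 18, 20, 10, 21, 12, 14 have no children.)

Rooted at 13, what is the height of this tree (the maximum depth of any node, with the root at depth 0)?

7

A deepest node is 19, reached by 13 – 8 – 7 – 6 – 15 – 4 – 5 – 19.
That path has 7 edges, so the height is 7.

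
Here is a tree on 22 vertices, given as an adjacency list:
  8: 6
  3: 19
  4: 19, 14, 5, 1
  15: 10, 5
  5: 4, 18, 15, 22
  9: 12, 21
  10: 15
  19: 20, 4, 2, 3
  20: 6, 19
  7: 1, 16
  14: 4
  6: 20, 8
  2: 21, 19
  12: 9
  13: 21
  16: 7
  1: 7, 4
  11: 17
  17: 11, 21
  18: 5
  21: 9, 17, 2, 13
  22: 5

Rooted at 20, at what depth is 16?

5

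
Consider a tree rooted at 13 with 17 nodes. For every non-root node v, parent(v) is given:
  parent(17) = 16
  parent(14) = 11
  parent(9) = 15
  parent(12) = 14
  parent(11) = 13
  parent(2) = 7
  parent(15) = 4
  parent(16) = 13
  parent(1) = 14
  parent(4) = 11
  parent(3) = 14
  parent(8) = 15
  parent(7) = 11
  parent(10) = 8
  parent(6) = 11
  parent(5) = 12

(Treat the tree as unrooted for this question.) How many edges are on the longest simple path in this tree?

7

Starting from 17, a farthest node is 10 at distance 7.
One longest path: 17-16-13-11-4-15-8-10.
So the diameter is 7.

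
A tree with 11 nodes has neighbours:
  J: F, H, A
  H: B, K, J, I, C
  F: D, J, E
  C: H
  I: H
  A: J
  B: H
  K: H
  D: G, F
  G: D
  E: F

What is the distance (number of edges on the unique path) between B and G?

The path is B – H – J – F – D – G, which has 5 edges.

5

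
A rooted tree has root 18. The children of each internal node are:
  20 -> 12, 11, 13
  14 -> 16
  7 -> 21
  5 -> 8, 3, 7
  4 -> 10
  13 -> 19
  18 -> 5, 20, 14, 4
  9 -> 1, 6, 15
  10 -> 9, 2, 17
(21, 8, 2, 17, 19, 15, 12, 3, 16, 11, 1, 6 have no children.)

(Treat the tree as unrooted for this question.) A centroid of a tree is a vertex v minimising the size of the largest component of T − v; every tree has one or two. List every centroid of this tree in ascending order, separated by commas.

Delete 18: the remaining components have sizes 8, 5, 5, 2. Max 8 ≤ 10, so 18 is a centroid.
No neighbour of 18 does as well, so 18 is the unique centroid.

18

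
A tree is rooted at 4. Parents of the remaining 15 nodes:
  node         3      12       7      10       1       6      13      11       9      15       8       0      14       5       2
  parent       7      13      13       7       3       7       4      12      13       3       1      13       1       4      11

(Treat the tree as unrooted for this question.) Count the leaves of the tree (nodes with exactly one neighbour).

Degree-1 nodes: 0, 2, 5, 6, 8, 9, 10, 14, 15 — 9 of them.

9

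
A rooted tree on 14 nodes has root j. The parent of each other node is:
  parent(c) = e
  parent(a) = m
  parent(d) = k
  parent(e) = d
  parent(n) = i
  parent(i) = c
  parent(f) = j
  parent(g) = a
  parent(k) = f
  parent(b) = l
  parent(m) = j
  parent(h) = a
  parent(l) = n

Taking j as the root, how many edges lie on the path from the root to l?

Climbing from l to the root: l – n – i – c – e – d – k – f – j. That's 8 steps.

8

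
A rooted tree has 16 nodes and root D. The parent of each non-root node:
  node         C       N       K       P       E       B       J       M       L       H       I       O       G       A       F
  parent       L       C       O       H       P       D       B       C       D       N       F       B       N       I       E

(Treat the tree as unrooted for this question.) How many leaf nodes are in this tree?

Exactly 5 nodes have a single neighbour: A, G, J, K, M.

5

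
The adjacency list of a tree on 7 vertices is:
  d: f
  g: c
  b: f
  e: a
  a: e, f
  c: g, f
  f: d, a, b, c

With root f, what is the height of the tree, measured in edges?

2

A deepest node is g, reached by f–c–g.
That path has 2 edges, so the height is 2.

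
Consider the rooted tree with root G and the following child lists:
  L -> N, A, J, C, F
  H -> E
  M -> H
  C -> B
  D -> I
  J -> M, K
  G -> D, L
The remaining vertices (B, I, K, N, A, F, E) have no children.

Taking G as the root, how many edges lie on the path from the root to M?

G–L–J–M — 3 edges.

3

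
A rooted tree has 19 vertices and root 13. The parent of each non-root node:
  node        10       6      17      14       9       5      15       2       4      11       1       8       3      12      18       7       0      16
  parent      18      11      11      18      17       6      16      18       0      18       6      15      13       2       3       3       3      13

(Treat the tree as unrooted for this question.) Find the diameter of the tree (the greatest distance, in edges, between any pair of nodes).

A longest path is 8–15–16–13–3–18–11–17–9, with 8 edges.

8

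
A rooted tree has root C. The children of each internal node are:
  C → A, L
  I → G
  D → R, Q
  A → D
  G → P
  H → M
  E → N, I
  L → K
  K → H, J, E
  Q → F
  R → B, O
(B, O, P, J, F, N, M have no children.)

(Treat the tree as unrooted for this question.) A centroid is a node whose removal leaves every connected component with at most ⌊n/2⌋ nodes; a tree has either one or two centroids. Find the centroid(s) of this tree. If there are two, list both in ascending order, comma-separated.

K, L

Delete K: the remaining components have sizes 9, 5, 2, 1. Max 9 ≤ 9, so K is a centroid.
L is adjacent to K and is also a centroid (the largest component after removing it is likewise 9).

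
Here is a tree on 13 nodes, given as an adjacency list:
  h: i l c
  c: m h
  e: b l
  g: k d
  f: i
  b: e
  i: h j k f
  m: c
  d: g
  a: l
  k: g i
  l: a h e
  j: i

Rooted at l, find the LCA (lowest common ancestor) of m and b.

l

Ancestors of m (toward the root): m, c, h, l.
Ancestors of b: b, e, l.
The deepest node appearing in both lists is l.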